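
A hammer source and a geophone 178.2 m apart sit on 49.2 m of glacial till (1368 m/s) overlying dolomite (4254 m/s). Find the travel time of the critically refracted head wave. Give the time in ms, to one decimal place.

t = x/V₂ + 2h·√(V₂²−V₁²)/(V₁V₂).
√(V₂²−V₁²) = √(4254²−1368²) = 4028.0 m/s; delay term = 2·49.2·4028.0/(1368·4254) = 0.06811 s.
t = 178.2/4254 + 0.06811 = 0.11000 s.

110.0 ms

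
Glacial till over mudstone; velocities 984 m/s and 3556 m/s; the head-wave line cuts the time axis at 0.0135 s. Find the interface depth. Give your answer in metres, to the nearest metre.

7 m

h = tᵢ·V₁·V₂ / (2·√(V₂²−V₁²)).
√(V₂²−V₁²) = √(3556² − 984²) = 3417.1 m/s.
h = 0.0135 s × 984 × 3556 / (2 × 3417.1) = 6.91 m.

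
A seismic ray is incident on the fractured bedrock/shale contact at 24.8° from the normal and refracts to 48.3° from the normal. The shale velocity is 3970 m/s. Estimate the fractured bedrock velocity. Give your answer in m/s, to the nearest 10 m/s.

2230 m/s

sin 24.8° = 0.4195; sin 48.3° = 0.7466.
V₁ = V₂·(sin θ₁/sin θ₂) = 3970·(0.4195/0.7466) = 2230.30 m/s.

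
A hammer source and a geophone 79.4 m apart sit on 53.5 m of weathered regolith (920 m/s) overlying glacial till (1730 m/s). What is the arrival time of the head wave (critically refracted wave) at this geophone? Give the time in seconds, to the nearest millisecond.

t = x/V₂ + 2h·√(V₂²−V₁²)/(V₁V₂).
√(V₂²−V₁²) = √(1730²−920²) = 1465.1 m/s; delay term = 2·53.5·1465.1/(920·1730) = 0.09850 s.
t = 79.4/1730 + 0.09850 = 0.14439 s.

0.144 s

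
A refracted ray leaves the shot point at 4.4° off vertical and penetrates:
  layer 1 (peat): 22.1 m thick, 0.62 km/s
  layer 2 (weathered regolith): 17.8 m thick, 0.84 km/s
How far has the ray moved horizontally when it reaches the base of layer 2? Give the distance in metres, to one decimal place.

p = sin θ₁/V₁ = sin 4.4°/0.62 = 1.2374e-01 s/km is conserved through the stack.
Layer 1: θ = 4.40°; offset = 22.1·tan 4.40° = 1.701 m.
Layer 2: sin θ = p·0.84 = 0.1039 → θ = 5.97°; offset = 17.8·tan 5.97° = 1.860 m.
Total horizontal offset = 3.561 m.

3.6 m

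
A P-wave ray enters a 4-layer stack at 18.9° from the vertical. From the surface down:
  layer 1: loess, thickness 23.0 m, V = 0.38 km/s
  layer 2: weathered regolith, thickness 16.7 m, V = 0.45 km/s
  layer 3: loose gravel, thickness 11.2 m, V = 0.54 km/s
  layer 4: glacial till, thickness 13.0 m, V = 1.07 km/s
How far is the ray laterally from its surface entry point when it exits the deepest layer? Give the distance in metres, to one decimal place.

49.5 m

Apply Snell's law at each interface; in layer i the horizontal offset is hᵢ·tan θᵢ.
Layer 1: θ = 18.90°; offset = 23.0·tan 18.90° = 7.875 m.
Layer 2: sin θ = 0.45·sin 18.9°/0.38 = 0.3836, θ = 22.56°; offset = 16.7·tan 22.56° = 6.937 m.
Layer 3: sin θ = 0.54·sin 18.9°/0.38 = 0.4603, θ = 27.41°; offset = 11.2·tan 27.41° = 5.807 m.
Layer 4: sin θ = 1.07·sin 18.9°/0.38 = 0.9121, θ = 65.79°; offset = 13.0·tan 65.79° = 28.919 m.
Summing the layer offsets gives 49.538 m.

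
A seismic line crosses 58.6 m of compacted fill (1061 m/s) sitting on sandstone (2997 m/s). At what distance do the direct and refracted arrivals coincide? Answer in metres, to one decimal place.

x_cross = 2h·√((V₂+V₁)/(V₂−V₁)).
(V₂+V₁)/(V₂−V₁) = (2997+1061)/(2997−1061) = 2.0961; √ = 1.4478.
x_cross = 2·58.6·1.4478 = 169.68 m.

169.7 m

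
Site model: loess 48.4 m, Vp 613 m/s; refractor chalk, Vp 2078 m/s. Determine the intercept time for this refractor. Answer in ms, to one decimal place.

150.9 ms

θ_c = arcsin(V₁/V₂) = arcsin(613/2078) = 17.16°; cos θ_c = 0.9555.
tᵢ = 2h·cos θ_c / V₁ = 2·48.4·0.9555 / 613 = 0.15088 s.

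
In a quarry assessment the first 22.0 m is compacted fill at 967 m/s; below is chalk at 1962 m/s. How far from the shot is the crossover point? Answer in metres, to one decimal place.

x_cross = 2h·√((V₂+V₁)/(V₂−V₁)).
(V₂+V₁)/(V₂−V₁) = (1962+967)/(1962−967) = 2.9437; √ = 1.7157.
x_cross = 2·22.0·1.7157 = 75.49 m.

75.5 m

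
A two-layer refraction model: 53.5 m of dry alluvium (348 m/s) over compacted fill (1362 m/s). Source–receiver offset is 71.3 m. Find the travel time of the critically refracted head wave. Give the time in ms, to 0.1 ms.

t = x/V₂ + 2h·√(V₂²−V₁²)/(V₁V₂).
√(V₂²−V₁²) = √(1362²−348²) = 1316.8 m/s; delay term = 2·53.5·1316.8/(348·1362) = 0.29727 s.
t = 71.3/1362 + 0.29727 = 0.34961 s.

349.6 ms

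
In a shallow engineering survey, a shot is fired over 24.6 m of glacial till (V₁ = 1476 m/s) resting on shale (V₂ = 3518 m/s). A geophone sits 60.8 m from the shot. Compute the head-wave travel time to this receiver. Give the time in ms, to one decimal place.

t = x/V₂ + 2h·√(V₂²−V₁²)/(V₁V₂).
√(V₂²−V₁²) = √(3518²−1476²) = 3193.4 m/s; delay term = 2·24.6·3193.4/(1476·3518) = 0.03026 s.
t = 60.8/3518 + 0.03026 = 0.04754 s.

47.5 ms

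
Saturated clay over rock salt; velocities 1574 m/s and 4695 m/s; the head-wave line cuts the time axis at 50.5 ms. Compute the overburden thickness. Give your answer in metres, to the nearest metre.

θ_c = arcsin(1574/4695) = 19.59°; cos θ_c = 0.9421.
tᵢ = 2h cos θ_c/V₁ ⇒ h = tᵢ·V₁/(2 cos θ_c) = 0.0505·1574/(2·0.9421) = 42.18 m.

42 m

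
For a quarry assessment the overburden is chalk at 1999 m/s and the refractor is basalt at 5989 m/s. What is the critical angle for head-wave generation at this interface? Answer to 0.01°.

19.50°

At critical incidence the refracted ray runs along the interface (θ₂ = 90°), so sin θ_c = V₁/V₂.
θ_c = arcsin(1999/5989) = arcsin 0.3338 = 19.50°.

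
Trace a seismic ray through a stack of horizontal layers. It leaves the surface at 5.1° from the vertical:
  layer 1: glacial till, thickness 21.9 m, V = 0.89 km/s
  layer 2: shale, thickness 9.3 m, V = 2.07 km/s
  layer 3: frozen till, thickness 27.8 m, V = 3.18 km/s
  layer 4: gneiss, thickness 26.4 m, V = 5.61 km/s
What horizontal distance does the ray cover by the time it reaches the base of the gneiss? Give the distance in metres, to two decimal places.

Ray parameter p = sin 5.1° / 0.89 km/s = 9.9881e-02 s/km.
Layer 1: θ = 5.10°; offset = 21.9·tan 5.10° = 1.9545 m.
Layer 2: sin θ = p·2.07 = 0.2068 → θ = 11.93°; offset = 9.3·tan 11.93° = 1.9653 m.
Layer 3: sin θ = p·3.18 = 0.3176 → θ = 18.52°; offset = 27.8·tan 18.52° = 9.3121 m.
Layer 4: sin θ = p·5.61 = 0.5603 → θ = 34.08°; offset = 26.4·tan 34.08° = 17.8600 m.
Σ offsets = 31.0919 m.

31.09 m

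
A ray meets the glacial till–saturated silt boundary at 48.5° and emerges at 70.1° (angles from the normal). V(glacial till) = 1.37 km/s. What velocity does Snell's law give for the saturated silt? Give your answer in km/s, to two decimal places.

sin 48.5° = 0.7490; sin 70.1° = 0.9403.
V₂ = V₁·(sin θ₂/sin θ₁) = 1.37·(0.9403/0.7490) = 1.72 km/s.

1.72 km/s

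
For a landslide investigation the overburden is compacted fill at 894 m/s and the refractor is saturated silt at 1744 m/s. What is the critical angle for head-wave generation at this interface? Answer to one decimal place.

30.8°

At critical incidence the refracted ray runs along the interface (θ₂ = 90°), so sin θ_c = V₁/V₂.
θ_c = arcsin(894/1744) = arcsin 0.5126 = 30.84°.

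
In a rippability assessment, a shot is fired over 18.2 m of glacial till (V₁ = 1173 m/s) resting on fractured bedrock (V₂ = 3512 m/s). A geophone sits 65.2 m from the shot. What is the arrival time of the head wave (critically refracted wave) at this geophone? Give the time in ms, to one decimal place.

θ_c = arcsin(V₁/V₂) = arcsin(1173/3512) = 19.51°, cos θ_c = 0.9426.
Intercept time tᵢ = 2h cos θ_c / V₁ = 2·18.2·0.9426/1173 = 0.02925 s.
t = x/V₂ + tᵢ = 65.2/3512 + 0.02925 = 0.04781 s.

47.8 ms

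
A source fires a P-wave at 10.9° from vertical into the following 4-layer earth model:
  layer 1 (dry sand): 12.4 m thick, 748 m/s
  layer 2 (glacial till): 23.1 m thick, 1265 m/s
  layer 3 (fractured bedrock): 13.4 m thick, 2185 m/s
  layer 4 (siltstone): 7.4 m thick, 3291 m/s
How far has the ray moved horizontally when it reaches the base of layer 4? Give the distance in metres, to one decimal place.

Ray parameter p = sin 10.9° / 748 m/s = 2.5280e-04 s/m.
Layer 1: θ = 10.90°; offset = 12.4·tan 10.90° = 2.388 m.
Layer 2: sin θ = p·1265 = 0.3198 → θ = 18.65°; offset = 23.1·tan 18.65° = 7.797 m.
Layer 3: sin θ = p·2185 = 0.5524 → θ = 33.53°; offset = 13.4·tan 33.53° = 8.879 m.
Layer 4: sin θ = p·3291 = 0.8320 → θ = 56.30°; offset = 7.4·tan 56.30° = 11.096 m.
Σ offsets = 30.160 m.

30.2 m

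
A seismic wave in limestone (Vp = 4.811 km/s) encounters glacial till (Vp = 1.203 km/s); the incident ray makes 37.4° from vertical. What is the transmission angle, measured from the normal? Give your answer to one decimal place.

8.7°

Snell's law: sin θ₂ = (V₂/V₁)·sin θ₁ = (1.203/4.811)·sin 37.4° = 0.1519.
θ₂ = sin⁻¹(0.1519) = 8.74° (from vertical).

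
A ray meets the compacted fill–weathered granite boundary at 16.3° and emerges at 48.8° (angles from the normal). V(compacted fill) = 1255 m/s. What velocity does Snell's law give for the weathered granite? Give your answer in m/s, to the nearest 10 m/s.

3360 m/s

sin 16.3° = 0.2807; sin 48.8° = 0.7524.
V₂ = V₁·(sin θ₂/sin θ₁) = 1255·(0.7524/0.2807) = 3364.42 m/s.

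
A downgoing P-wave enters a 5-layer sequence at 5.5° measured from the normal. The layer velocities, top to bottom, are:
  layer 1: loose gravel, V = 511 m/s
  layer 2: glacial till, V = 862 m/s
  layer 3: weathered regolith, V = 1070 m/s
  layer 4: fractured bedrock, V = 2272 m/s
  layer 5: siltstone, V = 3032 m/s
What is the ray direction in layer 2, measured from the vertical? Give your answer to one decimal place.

9.3°

Ray parameter p = sin 5.5° / 511 = 1.8757e-04 s/m.
sin θ_2 = p·V_2 = 1.8757e-04 × 862 = 0.1617.
θ_2 = arcsin 0.1617 = 9.30°.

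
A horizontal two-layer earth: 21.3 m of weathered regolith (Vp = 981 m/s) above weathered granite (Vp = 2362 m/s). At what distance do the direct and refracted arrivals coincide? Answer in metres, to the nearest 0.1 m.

x_cross = 2h·√((V₂+V₁)/(V₂−V₁)).
(V₂+V₁)/(V₂−V₁) = (2362+981)/(2362−981) = 2.4207; √ = 1.5559.
x_cross = 2·21.3·1.5559 = 66.28 m.

66.3 m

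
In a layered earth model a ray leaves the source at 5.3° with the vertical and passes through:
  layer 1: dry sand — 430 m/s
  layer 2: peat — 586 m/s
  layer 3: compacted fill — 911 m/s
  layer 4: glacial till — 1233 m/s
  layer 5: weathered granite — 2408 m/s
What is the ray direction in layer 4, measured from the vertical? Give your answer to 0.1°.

Ray parameter p = sin 5.3° / 430 = 2.1482e-04 s/m.
sin θ_4 = p·V_4 = 2.1482e-04 × 1233 = 0.2649.
θ_4 = arcsin 0.2649 = 15.36°.

15.4°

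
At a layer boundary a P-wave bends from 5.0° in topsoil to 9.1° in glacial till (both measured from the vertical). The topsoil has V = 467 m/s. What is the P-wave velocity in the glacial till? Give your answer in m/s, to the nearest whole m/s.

sin 5.0° = 0.0872; sin 9.1° = 0.1582.
V₂ = V₁·(sin θ₂/sin θ₁) = 467·(0.1582/0.0872) = 847.45 m/s.

847 m/s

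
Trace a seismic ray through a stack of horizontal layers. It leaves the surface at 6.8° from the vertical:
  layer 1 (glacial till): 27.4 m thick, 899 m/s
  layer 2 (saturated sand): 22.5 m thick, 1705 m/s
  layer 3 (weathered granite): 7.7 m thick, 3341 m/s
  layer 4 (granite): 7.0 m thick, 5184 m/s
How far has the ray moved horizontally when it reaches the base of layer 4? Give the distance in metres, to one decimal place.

18.8 m

Apply Snell's law at each interface; in layer i the horizontal offset is hᵢ·tan θᵢ.
Layer 1: θ = 6.80°; offset = 27.4·tan 6.80° = 3.267 m.
Layer 2: sin θ = 1705·sin 6.8°/899 = 0.2246, θ = 12.98°; offset = 22.5·tan 12.98° = 5.185 m.
Layer 3: sin θ = 3341·sin 6.8°/899 = 0.4400, θ = 26.11°; offset = 7.7·tan 26.11° = 3.773 m.
Layer 4: sin θ = 5184·sin 6.8°/899 = 0.6828, θ = 43.06°; offset = 7.0·tan 43.06° = 6.541 m.
Total horizontal offset = 18.767 m.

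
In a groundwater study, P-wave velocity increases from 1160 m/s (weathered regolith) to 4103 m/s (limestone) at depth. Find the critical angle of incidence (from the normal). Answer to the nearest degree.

16°

At critical incidence the refracted ray runs along the interface (θ₂ = 90°), so sin θ_c = V₁/V₂.
θ_c = arcsin(1160/4103) = arcsin 0.2827 = 16.42°.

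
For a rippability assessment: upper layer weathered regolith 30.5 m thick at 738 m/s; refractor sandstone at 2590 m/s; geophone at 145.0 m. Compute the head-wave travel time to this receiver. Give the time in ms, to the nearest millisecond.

θ_c = arcsin(V₁/V₂) = arcsin(738/2590) = 16.56°, cos θ_c = 0.9585.
Intercept time tᵢ = 2h cos θ_c / V₁ = 2·30.5·0.9585/738 = 0.07923 s.
t = x/V₂ + tᵢ = 145.0/2590 + 0.07923 = 0.13521 s.

135 ms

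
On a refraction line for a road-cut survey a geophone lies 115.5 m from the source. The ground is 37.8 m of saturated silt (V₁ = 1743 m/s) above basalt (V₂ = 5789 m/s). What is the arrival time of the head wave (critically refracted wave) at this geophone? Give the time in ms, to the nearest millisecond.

θ_c = arcsin(V₁/V₂) = arcsin(1743/5789) = 17.52°, cos θ_c = 0.9536.
Intercept time tᵢ = 2h cos θ_c / V₁ = 2·37.8·0.9536/1743 = 0.04136 s.
t = x/V₂ + tᵢ = 115.5/5789 + 0.04136 = 0.06131 s.

61 ms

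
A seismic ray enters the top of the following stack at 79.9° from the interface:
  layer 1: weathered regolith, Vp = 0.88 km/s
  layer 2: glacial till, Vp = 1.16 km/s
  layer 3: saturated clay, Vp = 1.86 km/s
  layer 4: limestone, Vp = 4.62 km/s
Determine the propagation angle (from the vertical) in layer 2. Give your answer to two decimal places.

13.37°

From the normal: θ₁ = 90° − 79.9° = 10.1°.
Snell's law across each interface conserves sin θ / V, so sin θ_2 = V_2·sin θ₁/V₁.
sin θ_2 = 1.16 × sin 10.1° / 0.88 = 0.2312.
θ_2 = arcsin 0.2312 = 13.37°.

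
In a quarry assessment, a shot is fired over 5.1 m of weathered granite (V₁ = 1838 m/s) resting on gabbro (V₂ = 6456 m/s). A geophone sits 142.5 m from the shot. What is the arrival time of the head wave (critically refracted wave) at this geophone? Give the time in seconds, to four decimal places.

θ_c = arcsin(V₁/V₂) = arcsin(1838/6456) = 16.54°, cos θ_c = 0.9586.
Intercept time tᵢ = 2h cos θ_c / V₁ = 2·5.1·0.9586/1838 = 0.00532 s.
t = x/V₂ + tᵢ = 142.5/6456 + 0.00532 = 0.02739 s.

0.0274 s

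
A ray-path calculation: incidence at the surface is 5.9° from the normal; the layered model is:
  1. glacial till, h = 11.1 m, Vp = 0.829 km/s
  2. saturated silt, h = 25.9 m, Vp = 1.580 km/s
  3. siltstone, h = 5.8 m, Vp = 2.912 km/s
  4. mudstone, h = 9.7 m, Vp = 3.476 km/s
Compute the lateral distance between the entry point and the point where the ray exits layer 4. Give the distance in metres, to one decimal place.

Apply Snell's law at each interface; in layer i the horizontal offset is hᵢ·tan θᵢ.
Layer 1: θ = 5.90°; offset = 11.1·tan 5.90° = 1.147 m.
Layer 2: sin θ = 1.580·sin 5.9°/0.829 = 0.1959, θ = 11.30°; offset = 25.9·tan 11.30° = 5.174 m.
Layer 3: sin θ = 2.912·sin 5.9°/0.829 = 0.3611, θ = 21.17°; offset = 5.8·tan 21.17° = 2.246 m.
Layer 4: sin θ = 3.476·sin 5.9°/0.829 = 0.4310, θ = 25.53°; offset = 9.7·tan 25.53° = 4.633 m.
Summing the layer offsets gives 13.200 m.

13.2 m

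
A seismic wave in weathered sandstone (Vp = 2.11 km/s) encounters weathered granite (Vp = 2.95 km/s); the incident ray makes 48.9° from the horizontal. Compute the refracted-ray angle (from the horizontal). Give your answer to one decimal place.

23.2°

Angle from the normal: 90° − 48.9° = 41.1°.
sin θ₁/V₁ = sin θ₂/V₂ ⇒ sin θ₂ = 2.95·sin 41.1°/2.11 = 2.95·0.6574/2.11 = 0.9191.
θ₂ = arcsin 0.9191 = 66.79° from the normal.
From the interface: 90° − 66.79° = 23.21°.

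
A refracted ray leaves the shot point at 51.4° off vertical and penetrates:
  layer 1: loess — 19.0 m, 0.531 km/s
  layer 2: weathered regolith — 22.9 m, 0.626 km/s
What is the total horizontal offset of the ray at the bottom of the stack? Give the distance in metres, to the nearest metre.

p = sin θ₁/V₁ = sin 51.4°/0.531 = 1.4718e+00 s/km is conserved through the stack.
Layer 1: θ = 51.40°; offset = 19.0·tan 51.40° = 23.801 m.
Layer 2: sin θ = p·0.626 = 0.9213 → θ = 67.12°; offset = 22.9·tan 67.12° = 54.272 m.
Σ offsets = 78.073 m.

78 m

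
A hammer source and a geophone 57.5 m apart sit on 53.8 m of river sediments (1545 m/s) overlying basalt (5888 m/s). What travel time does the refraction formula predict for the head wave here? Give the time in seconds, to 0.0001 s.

0.0770 s

t = x/V₂ + 2h·√(V₂²−V₁²)/(V₁V₂).
√(V₂²−V₁²) = √(5888²−1545²) = 5681.7 m/s; delay term = 2·53.8·5681.7/(1545·5888) = 0.06720 s.
t = 57.5/5888 + 0.06720 = 0.07697 s.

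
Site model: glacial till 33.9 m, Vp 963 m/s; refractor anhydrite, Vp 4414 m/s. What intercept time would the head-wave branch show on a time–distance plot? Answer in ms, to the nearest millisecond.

69 ms

θ_c = arcsin(V₁/V₂) = arcsin(963/4414) = 12.60°; cos θ_c = 0.9759.
tᵢ = 2h·cos θ_c / V₁ = 2·33.9·0.9759 / 963 = 0.06871 s.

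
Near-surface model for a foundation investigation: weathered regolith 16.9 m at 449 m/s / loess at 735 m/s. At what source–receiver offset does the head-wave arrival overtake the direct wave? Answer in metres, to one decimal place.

68.8 m

θ_c = arcsin(449/735) = 37.65°, so cos θ_c = 0.7917 and tᵢ = 2h cos θ_c/V₁ = 0.0596 s.
At crossover x/V₁ = x/V₂ + tᵢ ⇒ x = tᵢ/(1/V₁ − 1/V₂) = 0.05960/(2.2272e-03 − 1.3605e-03) = 68.77 m.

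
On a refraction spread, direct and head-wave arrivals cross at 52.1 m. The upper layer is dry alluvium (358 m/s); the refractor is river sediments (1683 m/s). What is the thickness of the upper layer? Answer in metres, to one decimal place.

21.0 m

x_cross = 2h·√((V₂+V₁)/(V₂−V₁)) → h = x_cross / (2·√((V₂+V₁)/(V₂−V₁))).
√((V₂+V₁)/(V₂−V₁)) = √((1683+358)/(1683−358)) = 1.2411.
h = 52.1 / (2·1.2411) = 20.99 m.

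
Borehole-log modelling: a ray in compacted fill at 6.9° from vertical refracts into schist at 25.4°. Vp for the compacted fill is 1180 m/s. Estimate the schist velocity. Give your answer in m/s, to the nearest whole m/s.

4213 m/s

sin 6.9° = 0.1201; sin 25.4° = 0.4289.
V₂ = V₁·(sin θ₂/sin θ₁) = 1180·(0.4289/0.1201) = 4213.06 m/s.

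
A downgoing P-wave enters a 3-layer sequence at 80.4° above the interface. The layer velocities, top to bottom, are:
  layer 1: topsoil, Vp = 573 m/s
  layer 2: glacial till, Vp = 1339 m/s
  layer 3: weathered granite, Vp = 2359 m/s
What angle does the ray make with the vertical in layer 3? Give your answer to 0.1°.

43.4°

From the normal: θ₁ = 90° − 80.4° = 9.6°.
Snell's law across each interface conserves sin θ / V, so sin θ_3 = V_3·sin θ₁/V₁.
sin θ_3 = 2359 × sin 9.6° / 573 = 0.6866.
θ_3 = 43.36° from the vertical.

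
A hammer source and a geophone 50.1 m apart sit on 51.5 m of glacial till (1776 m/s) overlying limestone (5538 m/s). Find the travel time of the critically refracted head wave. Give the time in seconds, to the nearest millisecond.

θ_c = arcsin(V₁/V₂) = arcsin(1776/5538) = 18.70°, cos θ_c = 0.9472.
Intercept time tᵢ = 2h cos θ_c / V₁ = 2·51.5·0.9472/1776 = 0.05493 s.
t = x/V₂ + tᵢ = 50.1/5538 + 0.05493 = 0.06398 s.

0.064 s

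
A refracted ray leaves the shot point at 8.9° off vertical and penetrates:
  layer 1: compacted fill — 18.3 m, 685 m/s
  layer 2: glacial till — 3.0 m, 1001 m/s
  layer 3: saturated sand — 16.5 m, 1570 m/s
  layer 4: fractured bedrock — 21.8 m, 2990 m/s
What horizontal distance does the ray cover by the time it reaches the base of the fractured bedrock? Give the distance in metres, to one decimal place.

Ray parameter p = sin 8.9° / 685 m/s = 2.2585e-04 s/m.
Layer 1: θ = 8.90°; offset = 18.3·tan 8.90° = 2.866 m.
Layer 2: sin θ = p·1001 = 0.2261 → θ = 13.07°; offset = 3.0·tan 13.07° = 0.696 m.
Layer 3: sin θ = p·1570 = 0.3546 → θ = 20.77°; offset = 16.5·tan 20.77° = 6.257 m.
Layer 4: sin θ = p·2990 = 0.6753 → θ = 42.48°; offset = 21.8·tan 42.48° = 19.961 m.
Summing the layer offsets gives 29.780 m.

29.8 m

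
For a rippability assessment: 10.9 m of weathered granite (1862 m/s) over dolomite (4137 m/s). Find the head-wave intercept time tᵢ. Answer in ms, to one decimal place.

θ_c = arcsin(V₁/V₂) = arcsin(1862/4137) = 26.75°; cos θ_c = 0.8930.
tᵢ = 2h·cos θ_c / V₁ = 2·10.9·0.8930 / 1862 = 0.01045 s.

10.5 ms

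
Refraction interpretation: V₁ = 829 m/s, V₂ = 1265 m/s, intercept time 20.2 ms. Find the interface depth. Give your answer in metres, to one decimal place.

h = tᵢ·V₁·V₂ / (2·√(V₂²−V₁²)).
√(V₂²−V₁²) = √(1265² − 829²) = 955.5 m/s.
h = 0.0202 s × 829 × 1265 / (2 × 955.5) = 11.08 m.

11.1 m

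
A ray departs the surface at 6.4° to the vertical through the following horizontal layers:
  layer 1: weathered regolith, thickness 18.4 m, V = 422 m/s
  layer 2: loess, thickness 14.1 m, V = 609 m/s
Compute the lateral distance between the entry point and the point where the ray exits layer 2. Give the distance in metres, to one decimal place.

4.4 m

p = sin θ₁/V₁ = sin 6.4°/422 = 2.6414e-04 s/m is conserved through the stack.
Layer 1: θ = 6.40°; offset = 18.4·tan 6.40° = 2.064 m.
Layer 2: sin θ = p·609 = 0.1609 → θ = 9.26°; offset = 14.1·tan 9.26° = 2.298 m.
Total horizontal offset = 4.362 m.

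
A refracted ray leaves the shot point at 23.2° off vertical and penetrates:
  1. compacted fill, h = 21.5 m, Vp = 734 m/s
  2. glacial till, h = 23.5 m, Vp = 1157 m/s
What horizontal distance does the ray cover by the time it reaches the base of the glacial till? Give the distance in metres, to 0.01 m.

27.83 m

Apply Snell's law at each interface; in layer i the horizontal offset is hᵢ·tan θᵢ.
Layer 1: θ = 23.20°; offset = 21.5·tan 23.20° = 9.2149 m.
Layer 2: sin θ = 1157·sin 23.2°/734 = 0.6210, θ = 38.39°; offset = 23.5·tan 38.39° = 18.6171 m.
Total horizontal offset = 27.8320 m.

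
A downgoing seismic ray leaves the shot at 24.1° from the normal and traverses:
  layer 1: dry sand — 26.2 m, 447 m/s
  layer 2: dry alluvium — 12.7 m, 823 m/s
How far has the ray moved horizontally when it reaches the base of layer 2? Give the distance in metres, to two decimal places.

p = sin θ₁/V₁ = sin 24.1°/447 = 9.1349e-04 s/m is conserved through the stack.
Layer 1: θ = 24.10°; offset = 26.2·tan 24.10° = 11.7198 m.
Layer 2: sin θ = p·823 = 0.7518 → θ = 48.75°; offset = 12.7·tan 48.75° = 14.4799 m.
Summing the layer offsets gives 26.1998 m.

26.20 m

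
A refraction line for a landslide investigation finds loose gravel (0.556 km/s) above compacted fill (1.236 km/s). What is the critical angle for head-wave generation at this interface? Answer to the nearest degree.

27°

Critical incidence: sin θ_c = V₁/V₂ = 0.556/1.236 = 0.4498.
θ_c = arcsin 0.4498 = 26.73°.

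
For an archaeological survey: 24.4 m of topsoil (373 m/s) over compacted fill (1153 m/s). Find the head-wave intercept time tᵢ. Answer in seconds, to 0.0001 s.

0.1238 s

tᵢ = 2h·√(V₂²−V₁²)/(V₁V₂).
√(V₂²−V₁²) = √(1153²−373²) = 1091.0 m/s.
tᵢ = 2·24.4·1091.0/(373·1153) = 0.12380 s.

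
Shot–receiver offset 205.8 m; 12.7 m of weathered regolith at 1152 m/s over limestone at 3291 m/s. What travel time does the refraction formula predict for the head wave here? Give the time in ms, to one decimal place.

t = x/V₂ + 2h·√(V₂²−V₁²)/(V₁V₂).
√(V₂²−V₁²) = √(3291²−1152²) = 3082.8 m/s; delay term = 2·12.7·3082.8/(1152·3291) = 0.02065 s.
t = 205.8/3291 + 0.02065 = 0.08319 s.

83.2 ms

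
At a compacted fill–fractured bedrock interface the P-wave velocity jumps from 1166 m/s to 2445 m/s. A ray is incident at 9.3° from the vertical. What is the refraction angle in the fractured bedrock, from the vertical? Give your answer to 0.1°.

Snell's law: sin θ₂ = (V₂/V₁)·sin θ₁ = (2445/1166)·sin 9.3° = 0.3389.
θ₂ = arcsin 0.3389 = 19.81° from the normal.

19.8°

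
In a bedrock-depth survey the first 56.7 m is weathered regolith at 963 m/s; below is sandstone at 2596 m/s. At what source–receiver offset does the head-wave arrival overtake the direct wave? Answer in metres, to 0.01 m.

167.41 m

x_cross = 2h·√((V₂+V₁)/(V₂−V₁)).
(V₂+V₁)/(V₂−V₁) = (2596+963)/(2596−963) = 2.1794; √ = 1.4763.
x_cross = 2·56.7·1.4763 = 167.41 m.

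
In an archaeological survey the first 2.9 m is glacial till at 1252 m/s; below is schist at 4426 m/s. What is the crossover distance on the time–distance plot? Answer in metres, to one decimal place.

x_cross = 2h·√((V₂+V₁)/(V₂−V₁)).
(V₂+V₁)/(V₂−V₁) = (4426+1252)/(4426−1252) = 1.7889; √ = 1.3375.
x_cross = 2·2.9·1.3375 = 7.76 m.

7.8 m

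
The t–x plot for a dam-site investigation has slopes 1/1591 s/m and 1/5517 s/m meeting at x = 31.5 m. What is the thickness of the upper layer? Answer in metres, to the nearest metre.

h = (x_cross/2)·√((V₂−V₁)/(V₂+V₁)).
(V₂−V₁)/(V₂+V₁) = (5517−1591)/(5517+1591) = 0.5523; √ = 0.7432.
h = (31.5/2)·0.7432 = 11.71 m.

12 m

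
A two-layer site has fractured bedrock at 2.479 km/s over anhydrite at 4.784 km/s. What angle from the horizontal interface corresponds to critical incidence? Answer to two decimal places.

58.79°

At critical incidence the refracted ray runs along the interface (θ₂ = 90°), so sin θ_c = V₁/V₂.
θ_c = arcsin(2.479/4.784) = arcsin 0.5182 = 31.21°.
Measured from the interface: 90° − 31.21° = 58.79°.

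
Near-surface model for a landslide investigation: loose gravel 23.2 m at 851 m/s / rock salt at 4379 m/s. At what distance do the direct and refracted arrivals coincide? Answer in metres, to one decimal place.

θ_c = arcsin(851/4379) = 11.21°, so cos θ_c = 0.9809 and tᵢ = 2h cos θ_c/V₁ = 0.0535 s.
At crossover x/V₁ = x/V₂ + tᵢ ⇒ x = tᵢ/(1/V₁ − 1/V₂) = 0.05348/(1.1751e-03 − 2.2836e-04) = 56.49 m.

56.5 m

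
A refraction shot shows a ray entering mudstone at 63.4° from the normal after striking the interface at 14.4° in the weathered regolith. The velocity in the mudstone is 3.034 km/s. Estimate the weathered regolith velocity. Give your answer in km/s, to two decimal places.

0.84 km/s

Snell's law: sin 14.4°/V₁ = sin 63.4°/V₂.
V₁ = V₂·sin 14.4°/sin 63.4° = 3.034 × 0.2781 = 0.84 km/s.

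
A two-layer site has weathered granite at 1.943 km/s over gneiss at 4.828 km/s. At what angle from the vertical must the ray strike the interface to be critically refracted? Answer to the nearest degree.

24°

At critical incidence the refracted ray runs along the interface (θ₂ = 90°), so sin θ_c = V₁/V₂.
θ_c = arcsin(1.943/4.828) = arcsin 0.4024 = 23.73°.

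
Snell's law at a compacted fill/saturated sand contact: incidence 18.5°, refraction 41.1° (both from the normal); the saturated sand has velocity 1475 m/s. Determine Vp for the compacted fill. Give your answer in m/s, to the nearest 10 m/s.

sin 18.5° = 0.3173; sin 41.1° = 0.6574.
V₁ = V₂·(sin θ₁/sin θ₂) = 1475·(0.3173/0.6574) = 711.96 m/s.

710 m/s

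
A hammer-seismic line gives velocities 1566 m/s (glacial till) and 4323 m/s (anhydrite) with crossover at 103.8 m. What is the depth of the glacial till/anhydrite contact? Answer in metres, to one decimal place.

35.5 m

x_cross = 2h·√((V₂+V₁)/(V₂−V₁)) → h = x_cross / (2·√((V₂+V₁)/(V₂−V₁))).
√((V₂+V₁)/(V₂−V₁)) = √((4323+1566)/(4323−1566)) = 1.4615.
h = 103.8 / (2·1.4615) = 35.51 m.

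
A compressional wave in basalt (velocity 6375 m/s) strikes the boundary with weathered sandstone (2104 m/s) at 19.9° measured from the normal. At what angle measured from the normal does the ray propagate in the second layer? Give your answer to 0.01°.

Snell's law: sin θ₂ = (V₂/V₁)·sin θ₁ = (2104/6375)·sin 19.9° = 0.1123.
θ₂ = sin⁻¹(0.1123) = 6.45° (from vertical).

6.45°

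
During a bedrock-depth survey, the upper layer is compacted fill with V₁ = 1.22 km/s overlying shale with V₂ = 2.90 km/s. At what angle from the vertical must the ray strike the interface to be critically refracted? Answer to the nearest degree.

25°

Critical incidence: sin θ_c = V₁/V₂ = 1.22/2.90 = 0.4207.
θ_c = arcsin 0.4207 = 24.88°.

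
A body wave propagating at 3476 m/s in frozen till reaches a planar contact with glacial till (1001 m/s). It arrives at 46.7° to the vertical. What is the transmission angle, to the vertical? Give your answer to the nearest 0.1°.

sin θ₁/V₁ = sin θ₂/V₂ ⇒ sin θ₂ = 1001·sin 46.7°/3476 = 1001·0.7278/3476 = 0.2096.
θ₂ = arcsin 0.2096 = 12.10° from the normal.

12.1°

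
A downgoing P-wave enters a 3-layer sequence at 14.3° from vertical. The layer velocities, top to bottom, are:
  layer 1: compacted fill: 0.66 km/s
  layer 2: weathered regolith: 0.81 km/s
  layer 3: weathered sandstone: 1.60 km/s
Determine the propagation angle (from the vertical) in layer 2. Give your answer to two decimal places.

17.65°

Snell's law across each interface conserves sin θ / V, so sin θ_2 = V_2·sin θ₁/V₁.
sin θ_2 = 0.81 × sin 14.3° / 0.66 = 0.3031.
θ_2 = arcsin 0.3031 = 17.65°.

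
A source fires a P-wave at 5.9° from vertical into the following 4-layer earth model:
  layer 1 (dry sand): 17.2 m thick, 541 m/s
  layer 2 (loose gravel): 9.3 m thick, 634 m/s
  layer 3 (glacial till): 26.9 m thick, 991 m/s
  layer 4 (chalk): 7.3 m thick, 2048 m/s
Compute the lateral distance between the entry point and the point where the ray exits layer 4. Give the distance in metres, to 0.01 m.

11.15 m

Ray parameter p = sin 5.9° / 541 m/s = 1.9000e-04 s/m.
Layer 1: θ = 5.90°; offset = 17.2·tan 5.90° = 1.7774 m.
Layer 2: sin θ = p·634 = 0.1205 → θ = 6.92°; offset = 9.3·tan 6.92° = 1.1285 m.
Layer 3: sin θ = p·991 = 0.1883 → θ = 10.85°; offset = 26.9·tan 10.85° = 5.1574 m.
Layer 4: sin θ = p·2048 = 0.3891 → θ = 22.90°; offset = 7.3·tan 22.90° = 3.0837 m.
Summing the layer offsets gives 11.1470 m.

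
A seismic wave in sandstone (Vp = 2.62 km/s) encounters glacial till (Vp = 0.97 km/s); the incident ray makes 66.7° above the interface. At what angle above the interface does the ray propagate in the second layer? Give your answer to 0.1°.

Convert to the normal: θ₁ = 90° − 66.7° = 23.3°.
Snell's law: sin θ₂ = (V₂/V₁)·sin θ₁ = (0.97/2.62)·sin 23.3° = 0.1464.
θ₂ = sin⁻¹(0.1464) = 8.42° (from vertical).
From the interface: 90° − 8.42° = 81.58°.

81.6°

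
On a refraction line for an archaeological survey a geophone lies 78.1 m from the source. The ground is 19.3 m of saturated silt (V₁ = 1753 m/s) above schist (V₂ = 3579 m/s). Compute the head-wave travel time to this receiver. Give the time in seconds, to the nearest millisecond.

θ_c = arcsin(V₁/V₂) = arcsin(1753/3579) = 29.33°, cos θ_c = 0.8718.
Intercept time tᵢ = 2h cos θ_c / V₁ = 2·19.3·0.8718/1753 = 0.01920 s.
t = x/V₂ + tᵢ = 78.1/3579 + 0.01920 = 0.04102 s.

0.041 s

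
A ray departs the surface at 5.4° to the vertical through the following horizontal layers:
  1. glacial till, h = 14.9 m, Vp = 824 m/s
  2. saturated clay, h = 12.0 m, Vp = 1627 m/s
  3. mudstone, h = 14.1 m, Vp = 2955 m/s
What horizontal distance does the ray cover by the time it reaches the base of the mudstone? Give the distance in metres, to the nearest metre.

9 m

Ray parameter p = sin 5.4° / 824 m/s = 1.1421e-04 s/m.
Layer 1: θ = 5.40°; offset = 14.9·tan 5.40° = 1.408 m.
Layer 2: sin θ = p·1627 = 0.1858 → θ = 10.71°; offset = 12.0·tan 10.71° = 2.269 m.
Layer 3: sin θ = p·2955 = 0.3375 → θ = 19.72°; offset = 14.1·tan 19.72° = 5.055 m.
Summing the layer offsets gives 8.733 m.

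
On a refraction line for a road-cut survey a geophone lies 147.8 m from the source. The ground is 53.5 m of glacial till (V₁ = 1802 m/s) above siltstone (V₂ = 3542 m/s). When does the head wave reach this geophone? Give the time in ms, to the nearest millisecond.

93 ms

θ_c = arcsin(V₁/V₂) = arcsin(1802/3542) = 30.58°, cos θ_c = 0.8609.
Intercept time tᵢ = 2h cos θ_c / V₁ = 2·53.5·0.8609/1802 = 0.05112 s.
t = x/V₂ + tᵢ = 147.8/3542 + 0.05112 = 0.09285 s.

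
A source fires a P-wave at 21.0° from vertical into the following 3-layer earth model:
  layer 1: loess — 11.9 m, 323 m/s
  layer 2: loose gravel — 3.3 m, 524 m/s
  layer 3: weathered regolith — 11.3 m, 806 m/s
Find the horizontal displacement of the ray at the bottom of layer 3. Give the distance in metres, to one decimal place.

29.5 m

p = sin θ₁/V₁ = sin 21.0°/323 = 1.1095e-03 s/m is conserved through the stack.
Layer 1: θ = 21.00°; offset = 11.9·tan 21.00° = 4.568 m.
Layer 2: sin θ = p·524 = 0.5814 → θ = 35.55°; offset = 3.3·tan 35.55° = 2.358 m.
Layer 3: sin θ = p·806 = 0.8943 → θ = 63.41°; offset = 11.3·tan 63.41° = 22.578 m.
Total horizontal offset = 29.504 m.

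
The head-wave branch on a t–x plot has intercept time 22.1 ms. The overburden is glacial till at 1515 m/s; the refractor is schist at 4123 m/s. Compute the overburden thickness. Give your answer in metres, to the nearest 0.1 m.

18.0 m

θ_c = arcsin(1515/4123) = 21.56°; cos θ_c = 0.9300.
tᵢ = 2h cos θ_c/V₁ ⇒ h = tᵢ·V₁/(2 cos θ_c) = 0.0221·1515/(2·0.9300) = 18.00 m.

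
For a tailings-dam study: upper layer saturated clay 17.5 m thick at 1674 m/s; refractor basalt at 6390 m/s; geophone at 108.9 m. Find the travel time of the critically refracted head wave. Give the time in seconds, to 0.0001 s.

t = x/V₂ + 2h·√(V₂²−V₁²)/(V₁V₂).
√(V₂²−V₁²) = √(6390²−1674²) = 6166.8 m/s; delay term = 2·17.5·6166.8/(1674·6390) = 0.02018 s.
t = 108.9/6390 + 0.02018 = 0.03722 s.

0.0372 s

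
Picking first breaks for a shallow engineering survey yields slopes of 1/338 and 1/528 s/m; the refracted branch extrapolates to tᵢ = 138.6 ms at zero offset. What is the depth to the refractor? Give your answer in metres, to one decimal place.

30.5 m

θ_c = arcsin(338/528) = 39.80°; cos θ_c = 0.7682.
tᵢ = 2h cos θ_c/V₁ ⇒ h = tᵢ·V₁/(2 cos θ_c) = 0.1386·338/(2·0.7682) = 30.49 m.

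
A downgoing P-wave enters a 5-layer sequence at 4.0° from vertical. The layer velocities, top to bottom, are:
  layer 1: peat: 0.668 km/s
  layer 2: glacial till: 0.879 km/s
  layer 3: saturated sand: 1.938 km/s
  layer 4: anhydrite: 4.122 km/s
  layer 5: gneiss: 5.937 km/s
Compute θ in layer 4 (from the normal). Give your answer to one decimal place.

Snell's law across each interface conserves sin θ / V, so sin θ_4 = V_4·sin θ₁/V₁.
sin θ_4 = 4.122 × sin 4.0° / 0.668 = 0.4304.
θ_4 = 25.50° from the vertical.

25.5°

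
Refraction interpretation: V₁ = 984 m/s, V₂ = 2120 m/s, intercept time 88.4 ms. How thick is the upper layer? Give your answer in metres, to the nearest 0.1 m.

49.1 m

h = tᵢ·V₁·V₂ / (2·√(V₂²−V₁²)).
√(V₂²−V₁²) = √(2120² − 984²) = 1877.8 m/s.
h = 0.0884 s × 984 × 2120 / (2 × 1877.8) = 49.10 m.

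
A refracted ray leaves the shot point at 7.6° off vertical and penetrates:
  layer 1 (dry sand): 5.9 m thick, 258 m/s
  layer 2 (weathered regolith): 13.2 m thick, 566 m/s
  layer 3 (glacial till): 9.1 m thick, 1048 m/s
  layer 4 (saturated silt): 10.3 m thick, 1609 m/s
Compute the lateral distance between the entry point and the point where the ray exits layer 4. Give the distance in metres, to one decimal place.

25.6 m

p = sin θ₁/V₁ = sin 7.6°/258 = 5.1262e-04 s/m is conserved through the stack.
Layer 1: θ = 7.60°; offset = 5.9·tan 7.60° = 0.787 m.
Layer 2: sin θ = p·566 = 0.2901 → θ = 16.87°; offset = 13.2·tan 16.87° = 4.002 m.
Layer 3: sin θ = p·1048 = 0.5372 → θ = 32.50°; offset = 9.1·tan 32.50° = 5.796 m.
Layer 4: sin θ = p·1609 = 0.8248 → θ = 55.57°; offset = 10.3·tan 55.57° = 15.025 m.
Summing the layer offsets gives 25.611 m.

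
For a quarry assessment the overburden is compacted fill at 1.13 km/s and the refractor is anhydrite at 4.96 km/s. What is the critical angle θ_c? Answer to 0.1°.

Critical incidence: sin θ_c = V₁/V₂ = 1.13/4.96 = 0.2278.
θ_c = arcsin 0.2278 = 13.17°.

13.2°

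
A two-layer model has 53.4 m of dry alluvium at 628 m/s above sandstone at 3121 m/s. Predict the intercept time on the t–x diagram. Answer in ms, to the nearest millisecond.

θ_c = arcsin(V₁/V₂) = arcsin(628/3121) = 11.61°; cos θ_c = 0.9795.
tᵢ = 2h·cos θ_c / V₁ = 2·53.4·0.9795 / 628 = 0.16659 s.

167 ms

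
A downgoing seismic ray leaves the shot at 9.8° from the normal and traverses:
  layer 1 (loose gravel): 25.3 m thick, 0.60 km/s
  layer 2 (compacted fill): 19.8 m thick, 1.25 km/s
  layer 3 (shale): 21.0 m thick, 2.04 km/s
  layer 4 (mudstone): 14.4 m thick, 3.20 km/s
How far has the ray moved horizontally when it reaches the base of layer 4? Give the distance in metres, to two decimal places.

p = sin θ₁/V₁ = sin 9.8°/0.60 = 2.8368e-01 s/km is conserved through the stack.
Layer 1: θ = 9.80°; offset = 25.3·tan 9.80° = 4.3701 m.
Layer 2: sin θ = p·1.25 = 0.3546 → θ = 20.77°; offset = 19.8·tan 20.77° = 7.5091 m.
Layer 3: sin θ = p·2.04 = 0.5787 → θ = 35.36°; offset = 21.0·tan 35.36° = 14.9019 m.
Layer 4: sin θ = p·3.20 = 0.9078 → θ = 65.20°; offset = 14.4·tan 65.20° = 31.1657 m.
Σ offsets = 57.9468 m.

57.95 m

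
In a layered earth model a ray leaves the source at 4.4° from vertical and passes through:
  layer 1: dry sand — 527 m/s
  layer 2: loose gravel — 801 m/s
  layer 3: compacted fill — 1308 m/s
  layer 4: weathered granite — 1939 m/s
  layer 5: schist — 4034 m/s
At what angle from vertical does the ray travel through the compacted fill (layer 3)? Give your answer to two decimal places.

Ray parameter p = sin 4.4° / 527 = 1.4558e-04 s/m.
sin θ_3 = p·V_3 = 1.4558e-04 × 1308 = 0.1904.
θ_3 = arcsin 0.1904 = 10.98°.

10.98°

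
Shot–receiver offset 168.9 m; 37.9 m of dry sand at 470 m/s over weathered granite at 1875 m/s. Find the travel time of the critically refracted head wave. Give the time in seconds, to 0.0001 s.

θ_c = arcsin(V₁/V₂) = arcsin(470/1875) = 14.52°, cos θ_c = 0.9681.
Intercept time tᵢ = 2h cos θ_c / V₁ = 2·37.9·0.9681/470 = 0.15613 s.
t = x/V₂ + tᵢ = 168.9/1875 + 0.15613 = 0.24621 s.

0.2462 s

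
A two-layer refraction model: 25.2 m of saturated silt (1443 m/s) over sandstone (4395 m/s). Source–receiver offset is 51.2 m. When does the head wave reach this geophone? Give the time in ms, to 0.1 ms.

44.6 ms

θ_c = arcsin(V₁/V₂) = arcsin(1443/4395) = 19.17°, cos θ_c = 0.9446.
Intercept time tᵢ = 2h cos θ_c / V₁ = 2·25.2·0.9446/1443 = 0.03299 s.
t = x/V₂ + tᵢ = 51.2/4395 + 0.03299 = 0.04464 s.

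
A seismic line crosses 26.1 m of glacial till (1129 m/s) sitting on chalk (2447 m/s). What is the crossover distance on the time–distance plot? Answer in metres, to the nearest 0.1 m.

x_cross = 2h·√((V₂+V₁)/(V₂−V₁)).
(V₂+V₁)/(V₂−V₁) = (2447+1129)/(2447−1129) = 2.7132; √ = 1.6472.
x_cross = 2·26.1·1.6472 = 85.98 m.

86.0 m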